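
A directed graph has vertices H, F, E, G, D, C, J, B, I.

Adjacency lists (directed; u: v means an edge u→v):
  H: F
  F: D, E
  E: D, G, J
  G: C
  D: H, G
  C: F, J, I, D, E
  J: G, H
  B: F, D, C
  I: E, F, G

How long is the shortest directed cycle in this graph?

3

For each vertex v, BFS finds the shortest path from v back to v.
The shortest such closed walk is C → E → G → C, length 3.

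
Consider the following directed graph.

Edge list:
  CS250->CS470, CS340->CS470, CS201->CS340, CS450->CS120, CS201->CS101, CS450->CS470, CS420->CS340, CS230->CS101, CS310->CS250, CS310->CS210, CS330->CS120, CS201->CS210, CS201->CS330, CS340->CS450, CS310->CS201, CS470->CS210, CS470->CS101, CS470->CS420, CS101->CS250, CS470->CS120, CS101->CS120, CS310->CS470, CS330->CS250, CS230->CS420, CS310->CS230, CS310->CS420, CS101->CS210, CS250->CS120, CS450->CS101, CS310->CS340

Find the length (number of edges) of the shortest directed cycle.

3

For each vertex v, BFS finds the shortest path from v back to v.
The shortest such closed walk is CS420 → CS340 → CS470 → CS420, length 3.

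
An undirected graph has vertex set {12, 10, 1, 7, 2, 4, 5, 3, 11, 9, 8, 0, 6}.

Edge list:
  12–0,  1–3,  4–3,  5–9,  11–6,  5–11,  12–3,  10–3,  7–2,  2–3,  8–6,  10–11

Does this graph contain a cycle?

No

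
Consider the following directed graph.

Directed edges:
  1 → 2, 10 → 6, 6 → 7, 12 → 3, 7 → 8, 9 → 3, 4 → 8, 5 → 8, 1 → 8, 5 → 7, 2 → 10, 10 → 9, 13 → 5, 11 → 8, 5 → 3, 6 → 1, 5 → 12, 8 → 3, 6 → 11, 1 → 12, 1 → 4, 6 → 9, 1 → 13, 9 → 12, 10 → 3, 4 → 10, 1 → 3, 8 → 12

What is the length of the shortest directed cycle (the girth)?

For each vertex v, BFS finds the shortest path from v back to v.
The shortest such closed walk is 6 → 1 → 2 → 10 → 6, length 4.

4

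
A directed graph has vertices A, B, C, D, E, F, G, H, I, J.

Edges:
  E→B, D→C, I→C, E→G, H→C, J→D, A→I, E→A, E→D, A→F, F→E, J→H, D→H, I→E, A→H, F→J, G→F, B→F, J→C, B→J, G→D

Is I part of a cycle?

I is on a cycle iff I can reach itself via ≥1 edge.
I → E → A → I — yes.

Yes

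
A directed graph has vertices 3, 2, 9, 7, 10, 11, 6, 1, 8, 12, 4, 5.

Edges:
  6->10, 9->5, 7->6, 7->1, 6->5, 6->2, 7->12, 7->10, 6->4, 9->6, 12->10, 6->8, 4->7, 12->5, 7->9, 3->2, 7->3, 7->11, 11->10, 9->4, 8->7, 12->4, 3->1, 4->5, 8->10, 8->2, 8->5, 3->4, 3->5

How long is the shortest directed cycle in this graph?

3

For each vertex v, BFS finds the shortest path from v back to v.
The shortest such closed walk is 7 → 9 → 4 → 7, length 3.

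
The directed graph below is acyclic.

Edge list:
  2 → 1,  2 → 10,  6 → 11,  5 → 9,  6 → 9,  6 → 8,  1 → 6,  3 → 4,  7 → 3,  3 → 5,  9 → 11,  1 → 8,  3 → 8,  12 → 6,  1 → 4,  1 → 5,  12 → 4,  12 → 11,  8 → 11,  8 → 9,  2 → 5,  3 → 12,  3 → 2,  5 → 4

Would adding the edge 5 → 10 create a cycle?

No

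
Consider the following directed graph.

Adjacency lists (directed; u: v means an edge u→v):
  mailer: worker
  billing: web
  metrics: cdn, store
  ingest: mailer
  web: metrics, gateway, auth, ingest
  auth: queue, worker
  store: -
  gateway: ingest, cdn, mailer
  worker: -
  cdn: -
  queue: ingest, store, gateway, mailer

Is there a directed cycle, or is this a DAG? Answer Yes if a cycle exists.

No

DFS with white/gray/black marking, starting from billing:
billing gray
  web gray
    metrics gray
      cdn gray
      cdn black
      store gray
      store black
    metrics black
    gateway gray
      ingest gray
        mailer gray
          worker gray
          worker black
        mailer black
      ingest black
      gateway→cdn: cdn black — skip
      gateway→mailer: mailer black — skip
    gateway black
    auth gray
      queue gray
        queue→ingest: ingest black — skip
        queue→store: store black — skip
        queue→gateway: gateway black — skip
        queue→mailer: mailer black — skip
      queue black
      auth→worker: worker black — skip
    auth black
    web→ingest: ingest black — skip
  web black
billing black
Every edge goes to a white or black vertex — no back edge, so the graph is acyclic.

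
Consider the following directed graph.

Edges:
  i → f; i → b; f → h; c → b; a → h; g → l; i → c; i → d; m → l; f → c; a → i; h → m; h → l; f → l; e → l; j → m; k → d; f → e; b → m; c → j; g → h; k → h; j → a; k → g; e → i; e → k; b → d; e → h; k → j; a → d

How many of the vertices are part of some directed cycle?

7

A vertex is on a directed cycle iff it belongs to a strongly connected component of size ≥ 2 (or has a self-loop).
The vertices on cycles are {a, c, e, f, i, j, k} — 7 in total.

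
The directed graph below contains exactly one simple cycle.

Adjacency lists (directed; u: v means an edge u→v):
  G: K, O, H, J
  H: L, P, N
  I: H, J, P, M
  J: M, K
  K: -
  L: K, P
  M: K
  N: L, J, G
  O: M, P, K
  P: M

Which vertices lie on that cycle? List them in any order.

G, H, N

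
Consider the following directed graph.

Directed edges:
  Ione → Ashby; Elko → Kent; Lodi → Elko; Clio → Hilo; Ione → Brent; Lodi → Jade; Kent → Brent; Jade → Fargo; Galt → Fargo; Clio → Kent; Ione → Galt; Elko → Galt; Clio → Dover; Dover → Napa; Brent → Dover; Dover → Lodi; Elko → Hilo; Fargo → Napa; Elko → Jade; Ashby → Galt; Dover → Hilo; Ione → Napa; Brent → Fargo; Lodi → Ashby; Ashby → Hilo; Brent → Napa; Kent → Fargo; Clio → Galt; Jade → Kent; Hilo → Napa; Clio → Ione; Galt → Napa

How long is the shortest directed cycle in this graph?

For each vertex v, BFS finds the shortest path from v back to v.
The shortest such closed walk is Dover → Lodi → Jade → Kent → Brent → Dover, length 5.

5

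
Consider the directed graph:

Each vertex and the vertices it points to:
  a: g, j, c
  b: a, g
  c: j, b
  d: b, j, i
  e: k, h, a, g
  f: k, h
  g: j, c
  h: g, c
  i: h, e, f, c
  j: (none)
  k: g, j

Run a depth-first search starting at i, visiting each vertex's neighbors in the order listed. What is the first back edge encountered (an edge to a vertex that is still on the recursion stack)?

DFS from i (visiting each vertex's neighbors in the order listed); mark gray on enter, black on exit:
i gray
  h gray
    g gray
      j gray
      j black
      c gray
        c→j: j black — skip
        b gray
          a gray
            a→g: g is gray → back edge
First back edge: a → g.

a->g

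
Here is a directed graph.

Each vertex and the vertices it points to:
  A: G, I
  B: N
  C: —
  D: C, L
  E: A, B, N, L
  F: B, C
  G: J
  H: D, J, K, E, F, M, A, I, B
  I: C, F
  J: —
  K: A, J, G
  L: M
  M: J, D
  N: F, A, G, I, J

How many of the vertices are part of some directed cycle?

8

A vertex is on a directed cycle iff it belongs to a strongly connected component of size ≥ 2 (or has a self-loop).
The vertices on cycles are {A, B, D, F, I, L, M, N} — 8 in total.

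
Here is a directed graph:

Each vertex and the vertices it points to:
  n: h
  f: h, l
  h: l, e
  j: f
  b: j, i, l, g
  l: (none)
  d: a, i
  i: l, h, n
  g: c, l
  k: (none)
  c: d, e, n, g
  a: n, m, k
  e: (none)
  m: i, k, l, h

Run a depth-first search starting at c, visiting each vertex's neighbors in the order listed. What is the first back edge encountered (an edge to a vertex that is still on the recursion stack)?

g->c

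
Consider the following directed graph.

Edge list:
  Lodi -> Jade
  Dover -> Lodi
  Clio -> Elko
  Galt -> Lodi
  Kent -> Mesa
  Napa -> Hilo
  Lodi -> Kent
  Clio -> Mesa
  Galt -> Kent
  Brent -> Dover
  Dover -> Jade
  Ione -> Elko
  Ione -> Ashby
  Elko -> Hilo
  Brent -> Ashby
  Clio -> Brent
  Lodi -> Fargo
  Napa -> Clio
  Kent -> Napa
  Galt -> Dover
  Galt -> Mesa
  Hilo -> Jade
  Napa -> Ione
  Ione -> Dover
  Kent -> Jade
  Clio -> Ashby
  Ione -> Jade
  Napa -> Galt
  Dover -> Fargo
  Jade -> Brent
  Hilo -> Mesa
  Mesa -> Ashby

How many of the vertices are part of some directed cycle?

11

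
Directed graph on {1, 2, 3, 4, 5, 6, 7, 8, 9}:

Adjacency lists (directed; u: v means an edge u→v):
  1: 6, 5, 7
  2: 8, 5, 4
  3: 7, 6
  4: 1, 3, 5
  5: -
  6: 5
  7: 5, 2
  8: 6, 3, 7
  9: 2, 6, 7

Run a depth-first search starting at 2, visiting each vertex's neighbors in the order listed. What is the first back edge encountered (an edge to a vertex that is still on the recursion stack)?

7→2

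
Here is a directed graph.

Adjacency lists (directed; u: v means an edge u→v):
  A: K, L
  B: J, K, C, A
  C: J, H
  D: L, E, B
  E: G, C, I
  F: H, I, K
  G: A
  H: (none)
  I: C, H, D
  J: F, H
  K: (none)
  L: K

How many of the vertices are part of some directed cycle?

A vertex is on a directed cycle iff it belongs to a strongly connected component of size ≥ 2 (or has a self-loop).
The vertices on cycles are {B, C, D, E, F, I, J} — 7 in total.

7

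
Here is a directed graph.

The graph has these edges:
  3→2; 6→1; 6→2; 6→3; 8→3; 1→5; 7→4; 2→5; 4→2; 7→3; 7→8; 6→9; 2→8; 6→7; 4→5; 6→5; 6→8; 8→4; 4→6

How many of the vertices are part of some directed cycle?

A vertex is on a directed cycle iff it belongs to a strongly connected component of size ≥ 2 (or has a self-loop).
The vertices on cycles are {2, 3, 4, 6, 7, 8} — 6 in total.

6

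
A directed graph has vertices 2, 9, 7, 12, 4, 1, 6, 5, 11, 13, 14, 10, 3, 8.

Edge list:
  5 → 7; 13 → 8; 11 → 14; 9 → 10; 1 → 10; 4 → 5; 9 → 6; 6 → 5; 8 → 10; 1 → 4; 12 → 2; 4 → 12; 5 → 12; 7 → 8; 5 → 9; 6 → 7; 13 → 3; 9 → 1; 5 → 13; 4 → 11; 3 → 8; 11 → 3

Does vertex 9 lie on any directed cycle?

Yes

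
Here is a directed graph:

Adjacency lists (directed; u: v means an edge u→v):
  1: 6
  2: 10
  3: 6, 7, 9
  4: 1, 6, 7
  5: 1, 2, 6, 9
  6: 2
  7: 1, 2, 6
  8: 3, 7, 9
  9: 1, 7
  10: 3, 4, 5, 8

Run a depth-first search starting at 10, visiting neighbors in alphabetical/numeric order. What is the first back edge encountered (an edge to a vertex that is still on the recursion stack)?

DFS from 10 (visiting neighbors in alphabetical/numeric order); mark gray on enter, black on exit:
10 gray
  3 gray
    6 gray
      2 gray
        2→10: 10 is gray → back edge
First back edge: 2 → 10.

2->10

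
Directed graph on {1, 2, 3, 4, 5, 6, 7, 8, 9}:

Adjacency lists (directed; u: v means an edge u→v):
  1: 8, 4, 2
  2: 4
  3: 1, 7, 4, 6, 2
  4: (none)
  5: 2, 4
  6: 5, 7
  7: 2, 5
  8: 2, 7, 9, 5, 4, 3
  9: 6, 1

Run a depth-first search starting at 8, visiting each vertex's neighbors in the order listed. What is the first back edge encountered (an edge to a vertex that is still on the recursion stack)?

1->8

DFS from 8 (visiting each vertex's neighbors in the order listed); mark gray on enter, black on exit:
8 gray
  2 gray
    4 gray
    4 black
  2 black
  7 gray
    7→2: 2 black — skip
    5 gray
      5→2: 2 black — skip
      5→4: 4 black — skip
    5 black
  7 black
  9 gray
    6 gray
      6→5: 5 black — skip
      6→7: 7 black — skip
    6 black
    1 gray
      1→8: 8 is gray → back edge
First back edge: 1 → 8.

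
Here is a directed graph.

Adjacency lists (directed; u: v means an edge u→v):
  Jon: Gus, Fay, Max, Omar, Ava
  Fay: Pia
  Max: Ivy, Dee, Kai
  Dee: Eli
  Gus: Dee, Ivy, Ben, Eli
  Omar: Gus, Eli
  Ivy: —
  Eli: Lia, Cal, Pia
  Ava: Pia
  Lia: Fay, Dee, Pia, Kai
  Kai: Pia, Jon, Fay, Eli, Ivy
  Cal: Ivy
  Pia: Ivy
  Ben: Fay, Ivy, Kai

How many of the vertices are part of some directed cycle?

9

A vertex is on a directed cycle iff it belongs to a strongly connected component of size ≥ 2 (or has a self-loop).
The vertices on cycles are {Ben, Dee, Eli, Gus, Jon, Kai, Lia, Max, Omar} — 9 in total.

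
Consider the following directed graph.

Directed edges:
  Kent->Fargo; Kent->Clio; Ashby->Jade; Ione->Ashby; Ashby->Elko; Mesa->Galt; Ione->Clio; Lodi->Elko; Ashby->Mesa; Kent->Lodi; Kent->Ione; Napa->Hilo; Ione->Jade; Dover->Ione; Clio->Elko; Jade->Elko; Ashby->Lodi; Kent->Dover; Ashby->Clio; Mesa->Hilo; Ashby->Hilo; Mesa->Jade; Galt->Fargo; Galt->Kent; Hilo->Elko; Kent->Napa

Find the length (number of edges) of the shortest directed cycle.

5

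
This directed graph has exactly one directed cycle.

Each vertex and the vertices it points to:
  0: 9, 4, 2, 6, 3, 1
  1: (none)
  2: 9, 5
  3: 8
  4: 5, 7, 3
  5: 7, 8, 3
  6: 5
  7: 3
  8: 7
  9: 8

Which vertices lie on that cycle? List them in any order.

3, 7, 8

DFS with gray/black marking from 7:
7 gray
  3 gray
    8 gray
      8→7: 7 is gray → back edge
Back edge closes the cycle 7 → 3 → 8 → 7; its vertices are {3, 7, 8}.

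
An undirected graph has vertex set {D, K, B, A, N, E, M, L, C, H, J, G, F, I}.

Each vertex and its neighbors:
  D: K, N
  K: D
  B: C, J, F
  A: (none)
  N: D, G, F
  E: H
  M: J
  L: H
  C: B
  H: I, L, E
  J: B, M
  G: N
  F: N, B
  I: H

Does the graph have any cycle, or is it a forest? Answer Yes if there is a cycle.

No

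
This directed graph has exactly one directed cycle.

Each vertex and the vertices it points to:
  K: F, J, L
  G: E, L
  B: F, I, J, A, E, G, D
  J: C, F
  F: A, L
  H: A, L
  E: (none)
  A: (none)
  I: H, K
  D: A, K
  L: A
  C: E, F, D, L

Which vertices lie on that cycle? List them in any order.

C, D, J, K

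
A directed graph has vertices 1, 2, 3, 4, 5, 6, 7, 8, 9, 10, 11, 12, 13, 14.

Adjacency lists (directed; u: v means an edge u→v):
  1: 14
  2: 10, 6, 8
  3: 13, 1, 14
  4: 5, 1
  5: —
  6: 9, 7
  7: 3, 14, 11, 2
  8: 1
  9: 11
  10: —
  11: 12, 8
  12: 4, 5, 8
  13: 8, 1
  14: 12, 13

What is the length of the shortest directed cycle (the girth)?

3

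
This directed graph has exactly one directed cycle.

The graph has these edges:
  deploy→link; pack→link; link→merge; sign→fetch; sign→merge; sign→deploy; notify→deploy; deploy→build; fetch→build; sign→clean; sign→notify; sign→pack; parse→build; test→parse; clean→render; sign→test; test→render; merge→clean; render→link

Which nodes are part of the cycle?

link, clean, merge, render

DFS with gray/black marking from merge:
merge gray
  clean gray
    render gray
      link gray
        link→merge: merge is gray → back edge
Back edge closes the cycle merge → clean → render → link → merge; its vertices are {link, clean, merge, render}.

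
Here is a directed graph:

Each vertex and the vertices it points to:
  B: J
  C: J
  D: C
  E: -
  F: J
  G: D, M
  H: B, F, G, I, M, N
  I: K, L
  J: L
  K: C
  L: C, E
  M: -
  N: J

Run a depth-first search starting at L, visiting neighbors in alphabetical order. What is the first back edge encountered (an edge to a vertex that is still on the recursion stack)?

J→L

DFS from L (visiting neighbors in alphabetical order); mark gray on enter, black on exit:
L gray
  C gray
    J gray
      J→L: L is gray → back edge
First back edge: J → L.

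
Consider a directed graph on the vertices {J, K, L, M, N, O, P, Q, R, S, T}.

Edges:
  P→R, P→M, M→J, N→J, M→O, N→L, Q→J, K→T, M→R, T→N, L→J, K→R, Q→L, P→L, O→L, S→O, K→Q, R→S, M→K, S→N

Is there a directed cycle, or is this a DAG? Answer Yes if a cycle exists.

No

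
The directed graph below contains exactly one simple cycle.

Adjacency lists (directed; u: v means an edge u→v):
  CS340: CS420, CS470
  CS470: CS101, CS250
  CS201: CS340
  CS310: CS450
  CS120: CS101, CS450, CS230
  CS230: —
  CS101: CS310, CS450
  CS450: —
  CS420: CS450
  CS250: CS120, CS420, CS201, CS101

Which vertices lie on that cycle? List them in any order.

CS201, CS250, CS340, CS470

DFS with gray/black marking from CS470:
CS470 gray
  CS101 gray
    CS310 gray
      CS450 gray
      CS450 black
    CS310 black
    CS101→CS450: CS450 black — skip
  CS101 black
  CS250 gray
    CS120 gray
      CS120→CS101: CS101 black — skip
      CS120→CS450: CS450 black — skip
      CS230 gray
      CS230 black
    CS120 black
    CS420 gray
      CS420→CS450: CS450 black — skip
    CS420 black
    CS201 gray
      CS340 gray
        CS340→CS420: CS420 black — skip
        CS340→CS470: CS470 is gray → back edge
Back edge closes the cycle CS470 → CS250 → CS201 → CS340 → CS470; its vertices are {CS201, CS250, CS340, CS470}.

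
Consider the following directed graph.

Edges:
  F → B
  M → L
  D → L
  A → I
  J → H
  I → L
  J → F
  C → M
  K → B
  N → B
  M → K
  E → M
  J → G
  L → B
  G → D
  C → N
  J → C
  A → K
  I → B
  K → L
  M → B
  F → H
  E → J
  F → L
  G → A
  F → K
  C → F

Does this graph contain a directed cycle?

DFS with white/gray/black marking, starting from K:
K gray
  B gray
  B black
  L gray
    L→B: B black — skip
  L black
K black
A gray
  A→K: K black — skip
  I gray
    I→B: B black — skip
    I→L: L black — skip
  I black
A black
C gray
  F gray
    H gray
    H black
    F→K: K black — skip
    F→L: L black — skip
    F→B: B black — skip
  F black
  N gray
    N→B: B black — skip
  N black
  M gray
    M→K: K black — skip
    M→L: L black — skip
    M→B: B black — skip
  M black
C black
D gray
  D→L: L black — skip
D black
E gray
  J gray
    J→C: C black — skip
    J→F: F black — skip
    G gray
      G→D: D black — skip
      G→A: A black — skip
    G black
    J→H: H black — skip
  J black
  E→M: M black — skip
E black
Every edge goes to a white or black vertex — no back edge, so the graph is acyclic.

No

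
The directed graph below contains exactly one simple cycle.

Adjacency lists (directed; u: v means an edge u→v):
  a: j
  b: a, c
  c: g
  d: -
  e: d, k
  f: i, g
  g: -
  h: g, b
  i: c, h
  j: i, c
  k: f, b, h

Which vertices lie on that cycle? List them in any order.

DFS with gray/black marking from b:
b gray
  a gray
    j gray
      i gray
        c gray
          g gray
          g black
        c black
        h gray
          h→g: g black — skip
          h→b: b is gray → back edge
Back edge closes the cycle b → a → j → i → h → b; its vertices are {a, b, h, i, j}.

a, b, h, i, j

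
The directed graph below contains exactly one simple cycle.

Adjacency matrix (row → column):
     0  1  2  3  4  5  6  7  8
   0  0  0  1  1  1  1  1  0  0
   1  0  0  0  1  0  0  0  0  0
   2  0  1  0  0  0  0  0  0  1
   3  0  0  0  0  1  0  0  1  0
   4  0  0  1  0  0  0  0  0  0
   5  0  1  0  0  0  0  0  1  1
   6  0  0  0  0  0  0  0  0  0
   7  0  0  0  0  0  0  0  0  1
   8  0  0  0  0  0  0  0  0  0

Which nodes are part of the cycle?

1, 2, 3, 4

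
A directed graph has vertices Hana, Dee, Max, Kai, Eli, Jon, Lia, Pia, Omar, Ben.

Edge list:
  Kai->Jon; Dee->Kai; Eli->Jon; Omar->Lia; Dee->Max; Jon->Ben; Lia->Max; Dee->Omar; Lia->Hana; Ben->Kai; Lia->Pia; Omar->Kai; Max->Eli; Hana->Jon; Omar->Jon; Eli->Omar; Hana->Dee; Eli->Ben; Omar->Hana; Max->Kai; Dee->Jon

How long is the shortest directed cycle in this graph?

3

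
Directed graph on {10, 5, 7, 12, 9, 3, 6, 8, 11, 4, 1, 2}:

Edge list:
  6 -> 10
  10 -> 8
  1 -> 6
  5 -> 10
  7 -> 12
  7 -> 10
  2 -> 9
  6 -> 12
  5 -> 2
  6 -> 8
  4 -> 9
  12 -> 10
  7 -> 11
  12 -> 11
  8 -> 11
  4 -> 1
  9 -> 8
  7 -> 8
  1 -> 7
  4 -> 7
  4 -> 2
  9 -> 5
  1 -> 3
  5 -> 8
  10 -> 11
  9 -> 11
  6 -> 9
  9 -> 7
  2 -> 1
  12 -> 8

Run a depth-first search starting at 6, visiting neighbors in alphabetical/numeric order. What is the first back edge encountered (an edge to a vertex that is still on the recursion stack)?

DFS from 6 (visiting neighbors in alphabetical/numeric order); mark gray on enter, black on exit:
6 gray
  8 gray
    11 gray
    11 black
  8 black
  9 gray
    5 gray
      2 gray
        1 gray
          3 gray
          3 black
          1→6: 6 is gray → back edge
First back edge: 1 → 6.

1→6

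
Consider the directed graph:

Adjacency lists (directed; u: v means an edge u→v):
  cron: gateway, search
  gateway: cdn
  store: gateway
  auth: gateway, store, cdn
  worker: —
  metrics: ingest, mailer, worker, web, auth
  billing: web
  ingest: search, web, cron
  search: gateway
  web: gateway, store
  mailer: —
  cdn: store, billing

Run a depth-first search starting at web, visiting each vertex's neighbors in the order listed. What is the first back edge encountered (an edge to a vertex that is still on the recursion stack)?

store→gateway

DFS from web (visiting each vertex's neighbors in the order listed); mark gray on enter, black on exit:
web gray
  gateway gray
    cdn gray
      store gray
        store→gateway: gateway is gray → back edge
First back edge: store → gateway.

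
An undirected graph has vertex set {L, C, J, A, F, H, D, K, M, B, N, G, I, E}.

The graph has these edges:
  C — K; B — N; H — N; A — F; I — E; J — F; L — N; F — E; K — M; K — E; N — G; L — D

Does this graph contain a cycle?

DFS, tracking each vertex's parent; an edge to a visited non-parent vertex closes a cycle.
Start from D:
visit D (parent –)
  visit L (parent D)
    visit N (parent L)
      visit G (parent N)
        G–N: parent, skip
      visit H (parent N)
        H–N: parent, skip
      N–L: parent, skip
      visit B (parent N)
        B–N: parent, skip
    L–D: parent, skip
visit C (parent –)
  visit K (parent C)
    visit M (parent K)
      M–K: parent, skip
    K–C: parent, skip
    visit E (parent K)
      visit F (parent E)
        visit A (parent F)
          A–F: parent, skip
        visit J (parent F)
          J–F: parent, skip
        F–E: parent, skip
      E–K: parent, skip
      visit I (parent E)
        I–E: parent, skip
No non-parent visited neighbor found — the graph is a forest.

No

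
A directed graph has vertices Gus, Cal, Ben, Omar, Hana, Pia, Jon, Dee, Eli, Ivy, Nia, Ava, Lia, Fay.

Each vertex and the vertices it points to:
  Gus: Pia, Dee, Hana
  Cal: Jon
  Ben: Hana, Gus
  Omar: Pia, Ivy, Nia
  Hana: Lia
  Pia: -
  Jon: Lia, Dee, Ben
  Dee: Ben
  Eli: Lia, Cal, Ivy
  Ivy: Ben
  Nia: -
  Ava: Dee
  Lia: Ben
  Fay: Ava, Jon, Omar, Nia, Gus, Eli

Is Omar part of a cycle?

No

Omar lies on a cycle iff there is a path from Omar back to itself.
Exploring from Omar, it never reaches itself; equivalently, its strongly connected component is a singleton.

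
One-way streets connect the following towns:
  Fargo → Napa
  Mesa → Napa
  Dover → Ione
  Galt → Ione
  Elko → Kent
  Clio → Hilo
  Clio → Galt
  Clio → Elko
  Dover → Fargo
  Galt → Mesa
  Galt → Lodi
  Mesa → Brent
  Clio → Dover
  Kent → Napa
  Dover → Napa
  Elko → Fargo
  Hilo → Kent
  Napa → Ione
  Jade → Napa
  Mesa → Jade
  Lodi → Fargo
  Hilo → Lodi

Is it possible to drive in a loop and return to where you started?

No

DFS with white/gray/black marking, starting from Mesa:
Mesa gray
  Napa gray
    Ione gray
    Ione black
  Napa black
  Brent gray
  Brent black
  Jade gray
    Jade→Napa: Napa black — skip
  Jade black
Mesa black
Kent gray
  Kent→Napa: Napa black — skip
Kent black
Galt gray
  Lodi gray
    Fargo gray
      Fargo→Napa: Napa black — skip
    Fargo black
  Lodi black
  Galt→Mesa: Mesa black — skip
  Galt→Ione: Ione black — skip
Galt black
Clio gray
  Hilo gray
    Hilo→Kent: Kent black — skip
    Hilo→Lodi: Lodi black — skip
  Hilo black
  Elko gray
    Elko→Kent: Kent black — skip
    Elko→Fargo: Fargo black — skip
  Elko black
  Clio→Galt: Galt black — skip
  Dover gray
    Dover→Ione: Ione black — skip
    Dover→Fargo: Fargo black — skip
    Dover→Napa: Napa black — skip
  Dover black
Clio black
Every edge goes to a white or black vertex — no back edge, so the graph is acyclic.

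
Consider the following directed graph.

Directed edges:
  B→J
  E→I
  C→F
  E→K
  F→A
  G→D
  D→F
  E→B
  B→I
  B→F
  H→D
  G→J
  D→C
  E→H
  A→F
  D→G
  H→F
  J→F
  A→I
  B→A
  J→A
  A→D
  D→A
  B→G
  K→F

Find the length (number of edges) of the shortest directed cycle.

2

For each vertex v, BFS finds the shortest path from v back to v.
The shortest such closed walk is G → D → G, length 2.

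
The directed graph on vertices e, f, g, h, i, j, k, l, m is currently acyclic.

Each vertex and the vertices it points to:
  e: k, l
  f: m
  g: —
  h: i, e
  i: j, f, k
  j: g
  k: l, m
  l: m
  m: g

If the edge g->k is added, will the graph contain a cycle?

Yes

Adding g→k creates a cycle iff k can already reach g.
Path from k: k → m → g.
So k → … → g → k is a cycle.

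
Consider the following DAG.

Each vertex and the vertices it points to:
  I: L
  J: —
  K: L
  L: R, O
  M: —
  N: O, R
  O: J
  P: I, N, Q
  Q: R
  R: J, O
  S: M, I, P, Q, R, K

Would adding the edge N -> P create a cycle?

Yes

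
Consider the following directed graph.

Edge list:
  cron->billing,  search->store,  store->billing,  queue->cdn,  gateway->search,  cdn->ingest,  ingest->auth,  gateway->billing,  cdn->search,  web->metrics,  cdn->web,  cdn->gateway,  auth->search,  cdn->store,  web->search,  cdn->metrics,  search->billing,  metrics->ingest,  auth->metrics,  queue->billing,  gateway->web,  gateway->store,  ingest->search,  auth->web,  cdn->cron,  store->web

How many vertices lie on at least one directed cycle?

A vertex is on a directed cycle iff it belongs to a strongly connected component of size ≥ 2 (or has a self-loop).
The vertices on cycles are {web, auth, store, ingest, search, metrics} — 6 in total.

6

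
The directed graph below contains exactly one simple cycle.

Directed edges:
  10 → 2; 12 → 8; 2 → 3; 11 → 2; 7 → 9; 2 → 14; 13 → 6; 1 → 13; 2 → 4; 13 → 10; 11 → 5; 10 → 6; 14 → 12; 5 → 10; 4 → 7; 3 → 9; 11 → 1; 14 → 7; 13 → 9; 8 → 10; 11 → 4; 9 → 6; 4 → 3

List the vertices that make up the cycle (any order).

DFS with gray/black marking from 2:
2 gray
  3 gray
    9 gray
      6 gray
      6 black
    9 black
  3 black
  4 gray
    7 gray
      7→9: 9 black — skip
    7 black
    4→3: 3 black — skip
  4 black
  14 gray
    12 gray
      8 gray
        10 gray
          10→2: 2 is gray → back edge
Back edge closes the cycle 2 → 14 → 12 → 8 → 10 → 2; its vertices are {2, 8, 10, 12, 14}.

2, 8, 10, 12, 14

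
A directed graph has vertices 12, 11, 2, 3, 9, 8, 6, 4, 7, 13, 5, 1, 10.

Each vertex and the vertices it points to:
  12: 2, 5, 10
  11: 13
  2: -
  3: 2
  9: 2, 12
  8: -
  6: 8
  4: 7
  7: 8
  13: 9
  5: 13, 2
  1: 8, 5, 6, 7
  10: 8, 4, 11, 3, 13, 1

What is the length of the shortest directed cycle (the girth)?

4

For each vertex v, BFS finds the shortest path from v back to v.
The shortest such closed walk is 10 → 13 → 9 → 12 → 10, length 4.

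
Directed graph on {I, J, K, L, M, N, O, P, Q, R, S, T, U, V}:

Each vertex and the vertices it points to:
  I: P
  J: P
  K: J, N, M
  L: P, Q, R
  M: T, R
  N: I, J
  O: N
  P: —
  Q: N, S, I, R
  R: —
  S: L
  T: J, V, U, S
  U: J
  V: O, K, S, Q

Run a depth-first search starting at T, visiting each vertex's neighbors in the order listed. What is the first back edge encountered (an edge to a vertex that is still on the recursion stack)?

M→T

DFS from T (visiting each vertex's neighbors in the order listed); mark gray on enter, black on exit:
T gray
  J gray
    P gray
    P black
  J black
  V gray
    O gray
      N gray
        I gray
          I→P: P black — skip
        I black
        N→J: J black — skip
      N black
    O black
    K gray
      K→J: J black — skip
      K→N: N black — skip
      M gray
        M→T: T is gray → back edge
First back edge: M → T.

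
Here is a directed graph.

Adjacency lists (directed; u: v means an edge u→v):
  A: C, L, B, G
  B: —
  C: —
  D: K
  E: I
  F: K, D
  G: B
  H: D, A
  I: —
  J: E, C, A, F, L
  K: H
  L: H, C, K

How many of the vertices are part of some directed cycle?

5

A vertex is on a directed cycle iff it belongs to a strongly connected component of size ≥ 2 (or has a self-loop).
The vertices on cycles are {A, D, H, K, L} — 5 in total.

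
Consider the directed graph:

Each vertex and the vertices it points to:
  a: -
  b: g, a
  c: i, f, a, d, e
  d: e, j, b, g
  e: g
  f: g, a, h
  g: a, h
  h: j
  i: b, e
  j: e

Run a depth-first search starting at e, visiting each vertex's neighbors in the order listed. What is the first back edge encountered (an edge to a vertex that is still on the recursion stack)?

j->e

DFS from e (visiting each vertex's neighbors in the order listed); mark gray on enter, black on exit:
e gray
  g gray
    a gray
    a black
    h gray
      j gray
        j→e: e is gray → back edge
First back edge: j → e.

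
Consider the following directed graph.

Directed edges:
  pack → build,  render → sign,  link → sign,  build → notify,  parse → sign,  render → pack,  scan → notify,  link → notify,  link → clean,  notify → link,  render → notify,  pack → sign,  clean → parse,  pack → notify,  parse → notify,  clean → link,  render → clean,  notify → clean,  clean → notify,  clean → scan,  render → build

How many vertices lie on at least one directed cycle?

A vertex is on a directed cycle iff it belongs to a strongly connected component of size ≥ 2 (or has a self-loop).
The vertices on cycles are {link, scan, clean, parse, notify} — 5 in total.

5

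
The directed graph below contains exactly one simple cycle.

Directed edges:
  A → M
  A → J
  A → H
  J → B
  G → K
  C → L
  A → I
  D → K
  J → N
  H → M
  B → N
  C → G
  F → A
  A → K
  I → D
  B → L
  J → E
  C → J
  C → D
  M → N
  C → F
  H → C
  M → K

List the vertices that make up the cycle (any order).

A, C, F, H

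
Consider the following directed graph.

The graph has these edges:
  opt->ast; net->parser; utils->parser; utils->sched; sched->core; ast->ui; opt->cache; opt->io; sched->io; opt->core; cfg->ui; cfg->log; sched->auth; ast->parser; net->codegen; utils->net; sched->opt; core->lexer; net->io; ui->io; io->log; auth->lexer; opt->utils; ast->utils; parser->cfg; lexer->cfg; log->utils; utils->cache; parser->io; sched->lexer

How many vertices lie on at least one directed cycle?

13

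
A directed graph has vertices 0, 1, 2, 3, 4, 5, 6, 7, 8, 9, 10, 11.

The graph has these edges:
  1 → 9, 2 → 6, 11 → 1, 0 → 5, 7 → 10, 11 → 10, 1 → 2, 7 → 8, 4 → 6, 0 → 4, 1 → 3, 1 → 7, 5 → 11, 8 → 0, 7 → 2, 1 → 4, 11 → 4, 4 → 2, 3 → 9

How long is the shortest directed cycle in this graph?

6

For each vertex v, BFS finds the shortest path from v back to v.
The shortest such closed walk is 11 → 1 → 7 → 8 → 0 → 5 → 11, length 6.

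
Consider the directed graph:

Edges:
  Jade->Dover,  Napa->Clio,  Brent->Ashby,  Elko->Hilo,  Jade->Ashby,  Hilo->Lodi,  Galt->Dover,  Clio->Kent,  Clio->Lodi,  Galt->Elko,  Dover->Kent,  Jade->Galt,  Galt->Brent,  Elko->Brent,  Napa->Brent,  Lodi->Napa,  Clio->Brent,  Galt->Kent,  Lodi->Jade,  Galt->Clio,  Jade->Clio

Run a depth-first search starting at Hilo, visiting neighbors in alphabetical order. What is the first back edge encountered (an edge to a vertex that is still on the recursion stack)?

DFS from Hilo (visiting neighbors in alphabetical order); mark gray on enter, black on exit:
Hilo gray
  Lodi gray
    Jade gray
      Ashby gray
      Ashby black
      Clio gray
        Brent gray
          Brent→Ashby: Ashby black — skip
        Brent black
        Kent gray
        Kent black
        Clio→Lodi: Lodi is gray → back edge
First back edge: Clio → Lodi.

Clio→Lodi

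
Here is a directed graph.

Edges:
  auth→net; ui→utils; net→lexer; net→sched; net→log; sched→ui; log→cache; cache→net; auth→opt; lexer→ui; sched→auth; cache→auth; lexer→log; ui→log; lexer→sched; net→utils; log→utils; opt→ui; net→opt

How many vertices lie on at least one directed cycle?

8

A vertex is on a directed cycle iff it belongs to a strongly connected component of size ≥ 2 (or has a self-loop).
The vertices on cycles are {ui, log, net, opt, auth, cache, lexer, sched} — 8 in total.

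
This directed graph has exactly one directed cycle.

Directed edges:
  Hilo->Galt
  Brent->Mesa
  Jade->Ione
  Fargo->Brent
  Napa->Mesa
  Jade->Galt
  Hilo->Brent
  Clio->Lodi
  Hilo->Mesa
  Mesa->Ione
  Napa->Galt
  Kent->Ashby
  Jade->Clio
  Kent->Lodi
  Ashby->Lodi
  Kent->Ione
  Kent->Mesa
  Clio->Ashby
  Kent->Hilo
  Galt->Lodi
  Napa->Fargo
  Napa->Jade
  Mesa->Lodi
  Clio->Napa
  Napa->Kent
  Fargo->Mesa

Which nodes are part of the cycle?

Clio, Jade, Napa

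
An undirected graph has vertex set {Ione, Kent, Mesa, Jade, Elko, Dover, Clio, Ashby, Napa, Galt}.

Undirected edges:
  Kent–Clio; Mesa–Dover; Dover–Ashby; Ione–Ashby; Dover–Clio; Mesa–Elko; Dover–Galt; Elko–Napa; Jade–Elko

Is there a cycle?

No

DFS, tracking each vertex's parent; an edge to a visited non-parent vertex closes a cycle.
Start from Ione:
visit Ione (parent –)
  visit Ashby (parent Ione)
    Ashby–Ione: parent, skip
    visit Dover (parent Ashby)
      Dover–Ashby: parent, skip
      visit Mesa (parent Dover)
        Mesa–Dover: parent, skip
        visit Elko (parent Mesa)
          Elko–Mesa: parent, skip
          visit Jade (parent Elko)
            Jade–Elko: parent, skip
          visit Napa (parent Elko)
            Napa–Elko: parent, skip
      visit Clio (parent Dover)
        visit Kent (parent Clio)
          Kent–Clio: parent, skip
        Clio–Dover: parent, skip
      visit Galt (parent Dover)
        Galt–Dover: parent, skip
No non-parent visited neighbor found — the graph is a forest.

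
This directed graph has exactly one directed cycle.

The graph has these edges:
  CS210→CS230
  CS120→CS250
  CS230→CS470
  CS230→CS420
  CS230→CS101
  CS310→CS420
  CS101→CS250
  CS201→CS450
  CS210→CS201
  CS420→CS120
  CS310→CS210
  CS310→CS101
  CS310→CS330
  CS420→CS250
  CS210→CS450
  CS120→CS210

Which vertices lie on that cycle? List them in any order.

CS120, CS210, CS230, CS420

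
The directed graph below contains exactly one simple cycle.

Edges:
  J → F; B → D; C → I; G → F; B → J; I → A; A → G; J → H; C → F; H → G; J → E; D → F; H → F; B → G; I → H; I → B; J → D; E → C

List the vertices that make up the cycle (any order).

DFS with gray/black marking from I:
I gray
  B gray
    G gray
      F gray
      F black
    G black
    J gray
      D gray
        D→F: F black — skip
      D black
      H gray
        H→G: G black — skip
        H→F: F black — skip
      H black
      J→F: F black — skip
      E gray
        C gray
          C→F: F black — skip
          C→I: I is gray → back edge
Back edge closes the cycle I → B → J → E → C → I; its vertices are {B, C, E, I, J}.

B, C, E, I, J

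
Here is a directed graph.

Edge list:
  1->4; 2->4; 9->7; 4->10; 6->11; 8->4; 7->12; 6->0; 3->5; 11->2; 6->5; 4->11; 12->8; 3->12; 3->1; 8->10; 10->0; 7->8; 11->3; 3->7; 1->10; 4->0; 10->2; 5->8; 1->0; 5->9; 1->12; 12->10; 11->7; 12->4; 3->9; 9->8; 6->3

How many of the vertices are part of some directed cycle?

A vertex is on a directed cycle iff it belongs to a strongly connected component of size ≥ 2 (or has a self-loop).
The vertices on cycles are {1, 2, 3, 4, 5, 7, 8, 9, 10, 11, 12} — 11 in total.

11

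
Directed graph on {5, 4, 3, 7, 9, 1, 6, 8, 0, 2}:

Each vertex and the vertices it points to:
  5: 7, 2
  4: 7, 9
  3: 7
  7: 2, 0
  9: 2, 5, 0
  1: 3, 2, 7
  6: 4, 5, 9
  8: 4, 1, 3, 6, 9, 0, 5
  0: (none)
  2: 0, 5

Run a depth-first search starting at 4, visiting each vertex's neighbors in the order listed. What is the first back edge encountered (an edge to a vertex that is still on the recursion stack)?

DFS from 4 (visiting each vertex's neighbors in the order listed); mark gray on enter, black on exit:
4 gray
  7 gray
    2 gray
      0 gray
      0 black
      5 gray
        5→7: 7 is gray → back edge
First back edge: 5 → 7.

5→7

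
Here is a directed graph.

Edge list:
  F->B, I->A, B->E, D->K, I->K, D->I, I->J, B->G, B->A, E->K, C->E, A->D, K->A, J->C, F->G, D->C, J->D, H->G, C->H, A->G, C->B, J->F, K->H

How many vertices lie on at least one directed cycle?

A vertex is on a directed cycle iff it belongs to a strongly connected component of size ≥ 2 (or has a self-loop).
The vertices on cycles are {A, B, C, D, E, F, I, J, K} — 9 in total.

9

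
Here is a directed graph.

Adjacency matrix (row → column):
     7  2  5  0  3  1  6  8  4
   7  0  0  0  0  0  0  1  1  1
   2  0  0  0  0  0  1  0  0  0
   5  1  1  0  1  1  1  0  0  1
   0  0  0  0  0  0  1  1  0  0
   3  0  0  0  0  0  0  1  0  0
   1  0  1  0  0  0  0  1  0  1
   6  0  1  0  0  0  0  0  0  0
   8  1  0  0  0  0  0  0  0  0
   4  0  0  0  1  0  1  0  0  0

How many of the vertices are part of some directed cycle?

A vertex is on a directed cycle iff it belongs to a strongly connected component of size ≥ 2 (or has a self-loop).
The vertices on cycles are {0, 1, 2, 4, 6, 7, 8} — 7 in total.

7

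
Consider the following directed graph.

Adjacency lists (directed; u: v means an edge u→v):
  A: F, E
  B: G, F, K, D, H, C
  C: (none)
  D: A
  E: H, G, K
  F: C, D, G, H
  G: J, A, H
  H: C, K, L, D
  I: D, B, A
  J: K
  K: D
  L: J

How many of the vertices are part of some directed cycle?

9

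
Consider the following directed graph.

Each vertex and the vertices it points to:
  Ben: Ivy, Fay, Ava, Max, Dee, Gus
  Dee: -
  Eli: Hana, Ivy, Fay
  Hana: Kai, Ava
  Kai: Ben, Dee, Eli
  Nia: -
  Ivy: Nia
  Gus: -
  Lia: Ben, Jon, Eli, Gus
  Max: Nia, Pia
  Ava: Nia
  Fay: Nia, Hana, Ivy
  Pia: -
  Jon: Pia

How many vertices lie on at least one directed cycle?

5

A vertex is on a directed cycle iff it belongs to a strongly connected component of size ≥ 2 (or has a self-loop).
The vertices on cycles are {Ben, Eli, Fay, Kai, Hana} — 5 in total.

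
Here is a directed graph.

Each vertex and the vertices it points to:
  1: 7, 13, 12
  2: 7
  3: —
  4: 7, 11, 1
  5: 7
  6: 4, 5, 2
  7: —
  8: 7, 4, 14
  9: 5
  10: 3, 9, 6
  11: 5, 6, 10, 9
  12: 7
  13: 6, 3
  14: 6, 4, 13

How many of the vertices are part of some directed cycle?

6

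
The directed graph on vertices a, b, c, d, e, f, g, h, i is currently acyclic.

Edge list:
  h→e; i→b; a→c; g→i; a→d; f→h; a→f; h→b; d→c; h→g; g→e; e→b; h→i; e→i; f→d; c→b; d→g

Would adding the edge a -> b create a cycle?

No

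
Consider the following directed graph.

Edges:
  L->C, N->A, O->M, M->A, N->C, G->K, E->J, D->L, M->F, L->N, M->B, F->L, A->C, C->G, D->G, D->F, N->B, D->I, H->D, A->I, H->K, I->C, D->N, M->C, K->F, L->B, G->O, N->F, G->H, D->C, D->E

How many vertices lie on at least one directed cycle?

12

A vertex is on a directed cycle iff it belongs to a strongly connected component of size ≥ 2 (or has a self-loop).
The vertices on cycles are {A, C, D, F, G, H, I, K, L, M, N, O} — 12 in total.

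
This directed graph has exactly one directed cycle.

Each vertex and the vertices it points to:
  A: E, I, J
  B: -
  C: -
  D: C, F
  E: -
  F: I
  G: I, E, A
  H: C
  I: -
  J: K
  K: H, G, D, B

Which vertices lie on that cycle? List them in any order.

A, G, J, K

DFS with gray/black marking from K:
K gray
  H gray
    C gray
    C black
  H black
  G gray
    I gray
    I black
    E gray
    E black
    A gray
      A→E: E black — skip
      A→I: I black — skip
      J gray
        J→K: K is gray → back edge
Back edge closes the cycle K → G → A → J → K; its vertices are {A, G, J, K}.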